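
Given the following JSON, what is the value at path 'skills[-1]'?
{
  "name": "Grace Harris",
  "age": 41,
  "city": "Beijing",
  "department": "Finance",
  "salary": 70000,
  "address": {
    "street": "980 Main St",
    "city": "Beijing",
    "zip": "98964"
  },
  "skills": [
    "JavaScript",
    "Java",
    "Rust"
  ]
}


Query: skills[-1]
Path: skills -> last element
Value: Rust

Rust


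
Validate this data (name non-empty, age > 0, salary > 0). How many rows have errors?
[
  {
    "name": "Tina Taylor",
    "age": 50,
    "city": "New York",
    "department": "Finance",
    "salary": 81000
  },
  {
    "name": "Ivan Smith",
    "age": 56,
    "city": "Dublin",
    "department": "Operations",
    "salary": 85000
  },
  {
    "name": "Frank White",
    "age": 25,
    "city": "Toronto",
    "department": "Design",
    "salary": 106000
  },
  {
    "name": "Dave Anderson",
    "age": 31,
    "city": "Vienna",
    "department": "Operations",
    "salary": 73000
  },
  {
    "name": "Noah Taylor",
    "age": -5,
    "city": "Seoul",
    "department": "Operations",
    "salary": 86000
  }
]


Validating 5 records:
Rules: name non-empty, age > 0, salary > 0

  Row 1 (Tina Taylor): OK
  Row 2 (Ivan Smith): OK
  Row 3 (Frank White): OK
  Row 4 (Dave Anderson): OK
  Row 5 (Noah Taylor): negative age: -5

Total errors: 1

1 errors


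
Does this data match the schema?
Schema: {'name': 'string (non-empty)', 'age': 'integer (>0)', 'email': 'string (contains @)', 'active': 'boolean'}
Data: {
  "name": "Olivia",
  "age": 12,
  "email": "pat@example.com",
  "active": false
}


Validating each field against schema:
  name: OK (non-empty string)
  age: OK (positive integer)
  email: OK (string with @)
  active: OK (boolean)

Result: VALID

VALID


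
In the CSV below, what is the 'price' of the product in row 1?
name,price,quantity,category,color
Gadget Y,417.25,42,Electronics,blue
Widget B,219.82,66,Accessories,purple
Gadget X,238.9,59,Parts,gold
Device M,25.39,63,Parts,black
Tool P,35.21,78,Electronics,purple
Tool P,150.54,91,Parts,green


Query: Row 1 ('Gadget Y'), column 'price'
Value: 417.25

417.25


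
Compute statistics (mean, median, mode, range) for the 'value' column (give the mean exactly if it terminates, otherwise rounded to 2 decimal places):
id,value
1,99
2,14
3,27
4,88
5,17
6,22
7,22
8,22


Data: [99, 14, 27, 88, 17, 22, 22, 22]
Count: 8
Sum: 311
Mean: 311/8 = 38.875
Sorted: [14, 17, 22, 22, 22, 27, 88, 99]
Median: 22.0
Mode: 22 (3 times)
Range: 99 - 14 = 85
Min: 14, Max: 99

mean=38.875, median=22.0, mode=22, range=85


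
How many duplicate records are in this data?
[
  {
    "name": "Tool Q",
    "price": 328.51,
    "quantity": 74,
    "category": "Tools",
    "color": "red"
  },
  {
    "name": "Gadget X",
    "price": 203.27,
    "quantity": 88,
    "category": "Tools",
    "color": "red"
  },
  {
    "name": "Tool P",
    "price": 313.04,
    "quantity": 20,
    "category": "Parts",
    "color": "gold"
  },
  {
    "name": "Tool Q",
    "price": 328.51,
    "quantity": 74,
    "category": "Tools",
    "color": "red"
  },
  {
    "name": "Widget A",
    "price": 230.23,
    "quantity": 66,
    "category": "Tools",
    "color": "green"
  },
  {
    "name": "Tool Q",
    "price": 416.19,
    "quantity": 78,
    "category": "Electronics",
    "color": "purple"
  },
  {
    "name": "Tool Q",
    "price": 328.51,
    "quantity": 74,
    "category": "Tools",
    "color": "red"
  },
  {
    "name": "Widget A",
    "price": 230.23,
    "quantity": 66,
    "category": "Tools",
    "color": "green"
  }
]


Checking 8 records for duplicates:

  Row 1: Tool Q ($328.51, qty 74)
  Row 2: Gadget X ($203.27, qty 88)
  Row 3: Tool P ($313.04, qty 20)
  Row 4: Tool Q ($328.51, qty 74) <-- DUPLICATE
  Row 5: Widget A ($230.23, qty 66)
  Row 6: Tool Q ($416.19, qty 78)
  Row 7: Tool Q ($328.51, qty 74) <-- DUPLICATE
  Row 8: Widget A ($230.23, qty 66) <-- DUPLICATE

Duplicates found: 3
Unique records: 5

3 duplicates, 5 unique


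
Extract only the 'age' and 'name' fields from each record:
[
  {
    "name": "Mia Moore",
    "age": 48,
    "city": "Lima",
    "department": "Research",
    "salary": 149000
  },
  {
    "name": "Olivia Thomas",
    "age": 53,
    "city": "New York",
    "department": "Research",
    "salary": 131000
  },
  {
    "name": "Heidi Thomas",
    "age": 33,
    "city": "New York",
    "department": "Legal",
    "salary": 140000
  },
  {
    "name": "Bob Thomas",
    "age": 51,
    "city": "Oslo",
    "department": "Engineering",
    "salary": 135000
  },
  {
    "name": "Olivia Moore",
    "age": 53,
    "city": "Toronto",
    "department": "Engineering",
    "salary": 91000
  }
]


Original: 5 records with fields: name, age, city, department, salary
Keep: ['age', 'name']
Drop: ['city', 'department', 'salary']
Result: 5 records, 2 fields each

[
  {
    "age": 48,
    "name": "Mia Moore"
  },
  {
    "age": 53,
    "name": "Olivia Thomas"
  },
  {
    "age": 33,
    "name": "Heidi Thomas"
  },
  {
    "age": 51,
    "name": "Bob Thomas"
  },
  {
    "age": 53,
    "name": "Olivia Moore"
  }
]


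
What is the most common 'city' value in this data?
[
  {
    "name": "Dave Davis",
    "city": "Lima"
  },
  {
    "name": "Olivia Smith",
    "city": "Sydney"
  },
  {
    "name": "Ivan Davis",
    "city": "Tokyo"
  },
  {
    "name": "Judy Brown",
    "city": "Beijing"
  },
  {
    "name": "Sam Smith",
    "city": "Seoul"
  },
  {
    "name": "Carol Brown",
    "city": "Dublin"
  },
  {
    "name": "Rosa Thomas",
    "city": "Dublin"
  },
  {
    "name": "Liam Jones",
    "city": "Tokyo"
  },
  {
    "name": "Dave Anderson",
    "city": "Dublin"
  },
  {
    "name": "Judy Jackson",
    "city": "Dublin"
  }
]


Counting 'city' values across 10 records:

  Dublin: 4 ####
  Tokyo: 2 ##
  Lima: 1 #
  Sydney: 1 #
  Beijing: 1 #
  Seoul: 1 #

Most common: Dublin (4 times)

Dublin (4 times)


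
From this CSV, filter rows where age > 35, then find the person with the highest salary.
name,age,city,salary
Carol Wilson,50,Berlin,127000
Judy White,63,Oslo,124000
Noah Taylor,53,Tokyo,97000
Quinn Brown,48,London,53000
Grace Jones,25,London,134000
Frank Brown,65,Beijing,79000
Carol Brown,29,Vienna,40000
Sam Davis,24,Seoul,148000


Filter: age > 35
Sort by: salary (descending)

Filtered records (5):
  Carol Wilson, age 50, salary $127000
  Judy White, age 63, salary $124000
  Noah Taylor, age 53, salary $97000
  Frank Brown, age 65, salary $79000
  Quinn Brown, age 48, salary $53000

Highest salary: Carol Wilson ($127000)

Carol Wilson


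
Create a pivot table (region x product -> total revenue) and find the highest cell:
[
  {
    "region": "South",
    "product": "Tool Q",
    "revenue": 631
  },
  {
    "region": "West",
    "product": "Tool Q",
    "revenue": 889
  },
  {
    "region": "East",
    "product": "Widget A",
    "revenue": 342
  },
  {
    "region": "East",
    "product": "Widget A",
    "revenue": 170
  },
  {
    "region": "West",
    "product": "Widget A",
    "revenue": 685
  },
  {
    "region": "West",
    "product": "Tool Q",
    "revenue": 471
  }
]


Pivot: region (rows) x product (columns) -> total revenue

     Tool Q        Widget A    
East             0           512  
South          631             0  
West          1360           685  

Highest: West / Tool Q = $1360

West / Tool Q = $1360


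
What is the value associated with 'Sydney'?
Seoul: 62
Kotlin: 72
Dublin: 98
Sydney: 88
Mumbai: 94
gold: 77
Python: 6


Looking up key 'Sydney'
Value: 88

88


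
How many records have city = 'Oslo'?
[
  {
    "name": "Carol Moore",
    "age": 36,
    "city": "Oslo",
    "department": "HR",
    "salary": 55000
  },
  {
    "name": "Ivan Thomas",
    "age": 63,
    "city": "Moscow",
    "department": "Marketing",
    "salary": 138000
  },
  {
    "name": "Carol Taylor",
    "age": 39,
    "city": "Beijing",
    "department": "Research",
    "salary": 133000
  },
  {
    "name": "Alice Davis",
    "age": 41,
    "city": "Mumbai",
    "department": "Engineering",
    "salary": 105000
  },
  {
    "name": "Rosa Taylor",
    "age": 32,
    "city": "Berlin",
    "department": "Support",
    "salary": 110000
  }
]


Data: 5 records
Condition: city = 'Oslo'

Checking each record:
  Carol Moore: Oslo MATCH
  Ivan Thomas: Moscow
  Carol Taylor: Beijing
  Alice Davis: Mumbai
  Rosa Taylor: Berlin

Count: 1

1


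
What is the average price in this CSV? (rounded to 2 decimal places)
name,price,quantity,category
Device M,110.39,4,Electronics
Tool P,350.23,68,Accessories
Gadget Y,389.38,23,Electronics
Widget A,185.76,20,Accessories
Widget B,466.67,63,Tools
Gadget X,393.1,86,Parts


Computing average price:
Values: [110.39, 350.23, 389.38, 185.76, 466.67, 393.1]
Sum = 1895.53
Count = 6
Average = 1895.53/6 ≈ 315.92 (rounded to 2 decimal places)

315.92


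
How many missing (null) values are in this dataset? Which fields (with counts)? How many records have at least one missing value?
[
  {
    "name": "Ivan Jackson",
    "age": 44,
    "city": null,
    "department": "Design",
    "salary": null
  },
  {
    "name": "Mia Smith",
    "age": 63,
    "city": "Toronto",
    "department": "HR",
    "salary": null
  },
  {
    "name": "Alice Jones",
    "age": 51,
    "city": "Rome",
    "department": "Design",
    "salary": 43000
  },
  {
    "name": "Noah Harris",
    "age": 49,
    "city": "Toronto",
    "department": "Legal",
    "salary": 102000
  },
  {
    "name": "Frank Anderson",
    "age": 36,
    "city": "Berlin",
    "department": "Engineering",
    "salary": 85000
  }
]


Checking for missing (null) values in 5 records:

  Ivan Jackson: city, salary
  Mia Smith: salary
  Alice Jones: complete
  Noah Harris: complete
  Frank Anderson: complete

Per field:
  name: 0 missing
  age: 0 missing
  city: 1 missing
  department: 0 missing
  salary: 2 missing

Total missing values: 3
Records with any missing: 2

3 missing values (city: 1, salary: 2); 2 incomplete records


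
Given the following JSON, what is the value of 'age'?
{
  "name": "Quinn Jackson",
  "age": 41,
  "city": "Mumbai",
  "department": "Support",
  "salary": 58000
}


Looking up field 'age'
Value: 41

41


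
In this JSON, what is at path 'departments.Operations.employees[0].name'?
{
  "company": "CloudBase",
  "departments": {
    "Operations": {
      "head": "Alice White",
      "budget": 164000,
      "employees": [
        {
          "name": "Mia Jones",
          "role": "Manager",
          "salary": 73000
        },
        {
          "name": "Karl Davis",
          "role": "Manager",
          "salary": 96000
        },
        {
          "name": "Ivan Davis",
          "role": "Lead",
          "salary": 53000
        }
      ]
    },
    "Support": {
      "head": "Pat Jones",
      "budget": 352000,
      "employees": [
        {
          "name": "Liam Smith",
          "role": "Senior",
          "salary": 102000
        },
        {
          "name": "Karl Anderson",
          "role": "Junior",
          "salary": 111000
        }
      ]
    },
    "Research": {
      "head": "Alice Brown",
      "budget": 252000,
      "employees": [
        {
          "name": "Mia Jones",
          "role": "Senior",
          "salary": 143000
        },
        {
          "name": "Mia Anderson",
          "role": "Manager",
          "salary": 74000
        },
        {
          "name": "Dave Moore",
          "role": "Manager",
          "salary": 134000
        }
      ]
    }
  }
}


Path: departments.Operations.employees[0].name

Navigate:
  -> departments
  -> Operations
  -> employees[0].name = 'Mia Jones'

Mia Jones


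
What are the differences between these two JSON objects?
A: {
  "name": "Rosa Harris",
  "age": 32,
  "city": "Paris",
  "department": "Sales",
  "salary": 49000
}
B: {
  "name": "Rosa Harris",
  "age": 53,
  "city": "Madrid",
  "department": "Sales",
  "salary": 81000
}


Comparing each field (in key order):
  name: same
  age: DIFFERENT
  city: DIFFERENT
  department: same
  salary: DIFFERENT
Differences:
  age: 32 -> 53
  city: Paris -> Madrid
  salary: 49000 -> 81000

3 field(s) changed

3 changes: age, city, salary


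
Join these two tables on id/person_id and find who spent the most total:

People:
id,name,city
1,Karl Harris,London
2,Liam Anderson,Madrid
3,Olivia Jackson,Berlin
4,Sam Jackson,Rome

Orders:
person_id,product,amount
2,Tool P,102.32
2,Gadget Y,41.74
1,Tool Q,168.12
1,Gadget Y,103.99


Join on: people.id = orders.person_id

Joined rows:
  Liam Anderson (Madrid) bought Tool P for $102.32
  Liam Anderson (Madrid) bought Gadget Y for $41.74
  Karl Harris (London) bought Tool Q for $168.12
  Karl Harris (London) bought Gadget Y for $103.99

Total per person:
  Karl Harris: $272.11
  Liam Anderson: $144.06

Top spender: Karl Harris ($272.11)

Karl Harris ($272.11)


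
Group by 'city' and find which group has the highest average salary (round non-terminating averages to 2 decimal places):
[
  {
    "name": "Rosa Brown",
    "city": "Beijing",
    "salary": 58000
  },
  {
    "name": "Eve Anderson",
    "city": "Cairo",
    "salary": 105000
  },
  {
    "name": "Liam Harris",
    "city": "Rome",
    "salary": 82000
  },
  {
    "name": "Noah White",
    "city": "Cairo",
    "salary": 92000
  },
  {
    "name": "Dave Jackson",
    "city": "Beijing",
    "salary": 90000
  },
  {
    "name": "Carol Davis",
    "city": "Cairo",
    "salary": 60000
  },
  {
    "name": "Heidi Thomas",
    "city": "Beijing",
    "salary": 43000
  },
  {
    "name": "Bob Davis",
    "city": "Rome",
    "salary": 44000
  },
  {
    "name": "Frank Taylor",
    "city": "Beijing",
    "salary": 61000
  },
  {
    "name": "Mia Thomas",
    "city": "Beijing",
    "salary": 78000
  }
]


Group by: city

Groups:
  Beijing: 5 people, avg salary = 330000/5 = $66000
  Cairo: 3 people, avg salary = 257000/3 ≈ $85666.67
  Rome: 2 people, avg salary = 126000/2 = $63000

Highest average salary: Cairo (≈$85666.67)

Cairo (≈$85666.67)


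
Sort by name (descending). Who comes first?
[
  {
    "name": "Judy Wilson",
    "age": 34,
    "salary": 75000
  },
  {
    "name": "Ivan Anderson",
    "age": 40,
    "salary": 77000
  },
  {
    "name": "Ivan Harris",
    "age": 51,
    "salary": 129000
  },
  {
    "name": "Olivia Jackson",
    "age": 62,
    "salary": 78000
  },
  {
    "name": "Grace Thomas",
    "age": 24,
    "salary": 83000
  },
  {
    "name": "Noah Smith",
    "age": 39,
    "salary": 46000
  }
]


Sort by: name (descending)

Sorted order:
  1. Olivia Jackson (name = Olivia Jackson)
  2. Noah Smith (name = Noah Smith)
  3. Judy Wilson (name = Judy Wilson)
  4. Ivan Harris (name = Ivan Harris)
  5. Ivan Anderson (name = Ivan Anderson)
  6. Grace Thomas (name = Grace Thomas)

First: Olivia Jackson

Olivia Jackson


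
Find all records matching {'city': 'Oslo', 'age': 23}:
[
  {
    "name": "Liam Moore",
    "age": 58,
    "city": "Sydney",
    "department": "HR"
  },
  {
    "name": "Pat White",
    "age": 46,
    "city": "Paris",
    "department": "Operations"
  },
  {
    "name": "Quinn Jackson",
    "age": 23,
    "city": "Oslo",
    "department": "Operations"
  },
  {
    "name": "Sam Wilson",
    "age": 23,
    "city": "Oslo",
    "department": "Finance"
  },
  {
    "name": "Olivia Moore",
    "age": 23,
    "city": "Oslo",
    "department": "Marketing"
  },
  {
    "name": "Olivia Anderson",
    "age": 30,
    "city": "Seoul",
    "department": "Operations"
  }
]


Search criteria: {'city': 'Oslo', 'age': 23}

Checking 6 records:
  Liam Moore: {city: Sydney, age: 58}
  Pat White: {city: Paris, age: 46}
  Quinn Jackson: {city: Oslo, age: 23} <-- MATCH
  Sam Wilson: {city: Oslo, age: 23} <-- MATCH
  Olivia Moore: {city: Oslo, age: 23} <-- MATCH
  Olivia Anderson: {city: Seoul, age: 30}

Matches: ["Quinn Jackson", "Sam Wilson", "Olivia Moore"]

["Quinn Jackson", "Sam Wilson", "Olivia Moore"]


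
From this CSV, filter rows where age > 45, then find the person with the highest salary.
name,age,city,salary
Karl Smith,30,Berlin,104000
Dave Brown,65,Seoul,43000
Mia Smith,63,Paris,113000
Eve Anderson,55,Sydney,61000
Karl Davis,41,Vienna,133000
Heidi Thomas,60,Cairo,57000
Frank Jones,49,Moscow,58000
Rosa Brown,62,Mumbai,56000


Filter: age > 45
Sort by: salary (descending)

Filtered records (6):
  Mia Smith, age 63, salary $113000
  Eve Anderson, age 55, salary $61000
  Frank Jones, age 49, salary $58000
  Heidi Thomas, age 60, salary $57000
  Rosa Brown, age 62, salary $56000
  Dave Brown, age 65, salary $43000

Highest salary: Mia Smith ($113000)

Mia Smith


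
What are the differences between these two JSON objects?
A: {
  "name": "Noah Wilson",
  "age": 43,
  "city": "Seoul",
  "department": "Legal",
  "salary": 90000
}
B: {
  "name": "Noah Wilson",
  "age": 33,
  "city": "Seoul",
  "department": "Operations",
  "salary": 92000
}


Comparing each field (in key order):
  name: same
  age: DIFFERENT
  city: same
  department: DIFFERENT
  salary: DIFFERENT
Differences:
  age: 43 -> 33
  department: Legal -> Operations
  salary: 90000 -> 92000

3 field(s) changed

3 changes: age, department, salary


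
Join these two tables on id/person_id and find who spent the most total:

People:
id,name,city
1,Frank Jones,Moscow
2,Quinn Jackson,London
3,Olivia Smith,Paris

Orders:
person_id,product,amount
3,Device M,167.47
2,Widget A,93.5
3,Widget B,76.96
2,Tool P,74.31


Join on: people.id = orders.person_id

Joined rows:
  Olivia Smith (Paris) bought Device M for $167.47
  Quinn Jackson (London) bought Widget A for $93.5
  Olivia Smith (Paris) bought Widget B for $76.96
  Quinn Jackson (London) bought Tool P for $74.31

Total per person:
  Olivia Smith: $244.43
  Quinn Jackson: $167.81

Top spender: Olivia Smith ($244.43)

Olivia Smith ($244.43)


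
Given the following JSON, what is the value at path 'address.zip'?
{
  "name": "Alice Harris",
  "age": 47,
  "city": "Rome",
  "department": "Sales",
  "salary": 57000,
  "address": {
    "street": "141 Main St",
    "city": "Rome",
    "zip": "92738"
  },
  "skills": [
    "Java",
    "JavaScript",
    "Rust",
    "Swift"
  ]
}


Query: address.zip
Path: address -> zip
Value: 92738

92738


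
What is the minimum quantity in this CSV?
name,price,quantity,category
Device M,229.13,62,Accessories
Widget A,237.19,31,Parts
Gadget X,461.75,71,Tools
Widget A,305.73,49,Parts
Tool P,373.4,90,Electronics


Computing minimum quantity:
Values: [62, 31, 71, 49, 90]
Min = 31

31


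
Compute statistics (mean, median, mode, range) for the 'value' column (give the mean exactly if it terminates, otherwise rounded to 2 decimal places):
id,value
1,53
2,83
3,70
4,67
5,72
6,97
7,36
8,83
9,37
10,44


Data: [53, 83, 70, 67, 72, 97, 36, 83, 37, 44]
Count: 10
Sum: 642
Mean: 642/10 = 64.2
Sorted: [36, 37, 44, 53, 67, 70, 72, 83, 83, 97]
Median: 68.5
Mode: 83 (2 times)
Range: 97 - 36 = 61
Min: 36, Max: 97

mean=64.2, median=68.5, mode=83, range=61


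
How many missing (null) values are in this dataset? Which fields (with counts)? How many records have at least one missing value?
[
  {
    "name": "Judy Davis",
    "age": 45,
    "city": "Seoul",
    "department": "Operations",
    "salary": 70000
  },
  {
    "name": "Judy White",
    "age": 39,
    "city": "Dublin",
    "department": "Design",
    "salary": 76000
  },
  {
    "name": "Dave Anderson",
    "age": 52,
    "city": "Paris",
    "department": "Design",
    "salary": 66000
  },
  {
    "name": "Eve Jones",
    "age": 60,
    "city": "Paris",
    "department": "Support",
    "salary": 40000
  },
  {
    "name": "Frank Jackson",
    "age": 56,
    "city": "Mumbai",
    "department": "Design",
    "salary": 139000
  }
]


Checking for missing (null) values in 5 records:

  Judy Davis: complete
  Judy White: complete
  Dave Anderson: complete
  Eve Jones: complete
  Frank Jackson: complete

Per field:
  name: 0 missing
  age: 0 missing
  city: 0 missing
  department: 0 missing
  salary: 0 missing

Total missing values: 0
Records with any missing: 0

0 missing values (none); 0 incomplete records


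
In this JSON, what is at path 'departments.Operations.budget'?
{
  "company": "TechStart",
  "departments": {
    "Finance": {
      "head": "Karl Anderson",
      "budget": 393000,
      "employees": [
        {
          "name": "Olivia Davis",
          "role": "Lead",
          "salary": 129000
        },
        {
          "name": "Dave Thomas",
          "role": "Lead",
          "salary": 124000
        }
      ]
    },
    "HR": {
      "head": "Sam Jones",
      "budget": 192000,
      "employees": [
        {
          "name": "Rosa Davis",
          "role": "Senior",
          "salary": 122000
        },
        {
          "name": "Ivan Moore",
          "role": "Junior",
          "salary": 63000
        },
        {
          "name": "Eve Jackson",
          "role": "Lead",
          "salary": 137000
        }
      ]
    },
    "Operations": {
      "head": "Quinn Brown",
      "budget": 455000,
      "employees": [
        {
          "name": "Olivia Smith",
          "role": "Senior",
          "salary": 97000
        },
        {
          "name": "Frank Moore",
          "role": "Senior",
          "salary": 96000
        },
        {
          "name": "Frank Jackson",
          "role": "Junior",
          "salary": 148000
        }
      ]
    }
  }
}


Path: departments.Operations.budget

Navigate:
  -> departments
  -> Operations
  -> budget = 455000

455000


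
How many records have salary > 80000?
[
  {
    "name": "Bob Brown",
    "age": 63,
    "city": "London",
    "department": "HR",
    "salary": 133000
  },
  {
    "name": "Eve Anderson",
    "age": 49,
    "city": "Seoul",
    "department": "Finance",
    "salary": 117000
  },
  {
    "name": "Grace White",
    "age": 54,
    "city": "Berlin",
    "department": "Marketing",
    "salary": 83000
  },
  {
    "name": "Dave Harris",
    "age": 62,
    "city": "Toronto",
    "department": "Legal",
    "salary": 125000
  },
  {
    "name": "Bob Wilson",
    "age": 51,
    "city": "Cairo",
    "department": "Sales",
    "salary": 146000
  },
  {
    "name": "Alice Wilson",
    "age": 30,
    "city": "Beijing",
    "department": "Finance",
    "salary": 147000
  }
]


Data: 6 records
Condition: salary > 80000

Checking each record:
  Bob Brown: 133000 MATCH
  Eve Anderson: 117000 MATCH
  Grace White: 83000 MATCH
  Dave Harris: 125000 MATCH
  Bob Wilson: 146000 MATCH
  Alice Wilson: 147000 MATCH

Count: 6

6


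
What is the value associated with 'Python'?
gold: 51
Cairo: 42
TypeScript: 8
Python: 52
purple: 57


Looking up key 'Python'
Value: 52

52


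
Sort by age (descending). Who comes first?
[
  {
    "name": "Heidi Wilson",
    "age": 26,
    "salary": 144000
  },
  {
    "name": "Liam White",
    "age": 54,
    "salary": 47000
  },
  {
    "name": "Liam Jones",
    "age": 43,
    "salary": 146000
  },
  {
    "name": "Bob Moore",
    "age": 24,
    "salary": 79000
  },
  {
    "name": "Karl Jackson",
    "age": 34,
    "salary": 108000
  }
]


Sort by: age (descending)

Sorted order:
  1. Liam White (age = 54)
  2. Liam Jones (age = 43)
  3. Karl Jackson (age = 34)
  4. Heidi Wilson (age = 26)
  5. Bob Moore (age = 24)

First: Liam White

Liam White


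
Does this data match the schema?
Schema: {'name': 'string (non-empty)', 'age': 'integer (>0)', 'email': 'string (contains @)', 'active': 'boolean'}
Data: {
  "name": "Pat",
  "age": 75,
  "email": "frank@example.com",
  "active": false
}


Validating each field against schema:
  name: OK (non-empty string)
  age: OK (positive integer)
  email: OK (string with @)
  active: OK (boolean)

Result: VALID

VALID


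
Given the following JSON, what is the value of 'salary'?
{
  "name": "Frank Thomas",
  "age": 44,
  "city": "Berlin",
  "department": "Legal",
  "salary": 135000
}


Looking up field 'salary'
Value: 135000

135000


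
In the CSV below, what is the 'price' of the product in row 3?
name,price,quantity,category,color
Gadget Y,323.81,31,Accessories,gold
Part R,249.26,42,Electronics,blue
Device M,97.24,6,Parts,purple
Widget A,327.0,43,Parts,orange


Query: Row 3 ('Device M'), column 'price'
Value: 97.24

97.24


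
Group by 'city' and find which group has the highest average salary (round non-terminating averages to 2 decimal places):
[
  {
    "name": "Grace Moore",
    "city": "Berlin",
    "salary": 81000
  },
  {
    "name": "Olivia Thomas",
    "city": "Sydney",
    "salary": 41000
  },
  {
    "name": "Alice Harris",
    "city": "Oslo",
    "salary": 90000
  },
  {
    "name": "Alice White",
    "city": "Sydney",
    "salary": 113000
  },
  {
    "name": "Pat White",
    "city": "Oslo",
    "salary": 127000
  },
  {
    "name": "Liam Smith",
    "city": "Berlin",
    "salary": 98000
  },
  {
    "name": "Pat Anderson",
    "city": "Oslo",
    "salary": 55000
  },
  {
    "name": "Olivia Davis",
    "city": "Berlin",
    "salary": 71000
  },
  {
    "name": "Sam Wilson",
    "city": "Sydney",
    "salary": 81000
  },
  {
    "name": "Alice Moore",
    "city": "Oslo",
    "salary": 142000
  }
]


Group by: city

Groups:
  Berlin: 3 people, avg salary = 250000/3 ≈ $83333.33
  Oslo: 4 people, avg salary = 414000/4 = $103500
  Sydney: 3 people, avg salary = 235000/3 ≈ $78333.33

Highest average salary: Oslo ($103500)

Oslo ($103500)


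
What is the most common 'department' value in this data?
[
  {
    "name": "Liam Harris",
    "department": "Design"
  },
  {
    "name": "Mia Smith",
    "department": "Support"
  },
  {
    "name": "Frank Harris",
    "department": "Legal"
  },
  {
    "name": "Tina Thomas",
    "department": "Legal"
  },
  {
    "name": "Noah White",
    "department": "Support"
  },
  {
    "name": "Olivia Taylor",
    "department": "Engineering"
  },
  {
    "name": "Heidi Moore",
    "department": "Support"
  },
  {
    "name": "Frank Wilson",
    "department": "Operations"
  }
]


Counting 'department' values across 8 records:

  Support: 3 ###
  Legal: 2 ##
  Design: 1 #
  Engineering: 1 #
  Operations: 1 #

Most common: Support (3 times)

Support (3 times)


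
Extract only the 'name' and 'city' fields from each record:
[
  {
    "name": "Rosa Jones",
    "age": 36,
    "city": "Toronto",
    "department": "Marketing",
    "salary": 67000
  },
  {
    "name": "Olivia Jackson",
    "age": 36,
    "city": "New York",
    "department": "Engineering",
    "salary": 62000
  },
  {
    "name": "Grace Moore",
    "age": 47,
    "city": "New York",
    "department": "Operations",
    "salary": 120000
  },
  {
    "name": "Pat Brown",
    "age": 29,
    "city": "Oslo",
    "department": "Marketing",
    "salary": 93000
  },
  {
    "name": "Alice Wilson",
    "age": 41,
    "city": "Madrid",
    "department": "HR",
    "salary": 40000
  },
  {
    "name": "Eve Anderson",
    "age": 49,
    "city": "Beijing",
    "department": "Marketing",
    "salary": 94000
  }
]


Original: 6 records with fields: name, age, city, department, salary
Keep: ['name', 'city']
Drop: ['age', 'department', 'salary']
Result: 6 records, 2 fields each

[
  {
    "name": "Rosa Jones",
    "city": "Toronto"
  },
  {
    "name": "Olivia Jackson",
    "city": "New York"
  },
  {
    "name": "Grace Moore",
    "city": "New York"
  },
  {
    "name": "Pat Brown",
    "city": "Oslo"
  },
  {
    "name": "Alice Wilson",
    "city": "Madrid"
  },
  {
    "name": "Eve Anderson",
    "city": "Beijing"
  }
]


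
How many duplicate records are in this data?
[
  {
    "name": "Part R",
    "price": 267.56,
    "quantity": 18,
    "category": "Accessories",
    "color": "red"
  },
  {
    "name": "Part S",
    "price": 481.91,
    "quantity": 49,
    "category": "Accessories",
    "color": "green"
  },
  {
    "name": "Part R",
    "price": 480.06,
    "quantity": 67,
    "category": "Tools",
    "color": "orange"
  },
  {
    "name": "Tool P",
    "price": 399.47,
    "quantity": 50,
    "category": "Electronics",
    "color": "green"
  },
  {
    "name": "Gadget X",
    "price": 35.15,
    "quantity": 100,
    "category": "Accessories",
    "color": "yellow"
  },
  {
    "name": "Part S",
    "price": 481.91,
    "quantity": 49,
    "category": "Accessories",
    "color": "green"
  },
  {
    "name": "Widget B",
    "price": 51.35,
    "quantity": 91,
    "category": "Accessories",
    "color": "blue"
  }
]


Checking 7 records for duplicates:

  Row 1: Part R ($267.56, qty 18)
  Row 2: Part S ($481.91, qty 49)
  Row 3: Part R ($480.06, qty 67)
  Row 4: Tool P ($399.47, qty 50)
  Row 5: Gadget X ($35.15, qty 100)
  Row 6: Part S ($481.91, qty 49) <-- DUPLICATE
  Row 7: Widget B ($51.35, qty 91)

Duplicates found: 1
Unique records: 6

1 duplicates, 6 unique


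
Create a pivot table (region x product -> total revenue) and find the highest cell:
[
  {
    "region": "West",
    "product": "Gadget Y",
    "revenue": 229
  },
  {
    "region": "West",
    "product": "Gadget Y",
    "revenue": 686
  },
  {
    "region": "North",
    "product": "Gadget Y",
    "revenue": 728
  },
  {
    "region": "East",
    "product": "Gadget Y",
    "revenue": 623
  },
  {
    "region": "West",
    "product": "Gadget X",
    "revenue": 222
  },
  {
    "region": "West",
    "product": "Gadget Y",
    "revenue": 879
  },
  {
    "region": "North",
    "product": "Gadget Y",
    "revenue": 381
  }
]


Pivot: region (rows) x product (columns) -> total revenue

     Gadget X      Gadget Y    
East             0           623  
North            0          1109  
West           222          1794  

Highest: West / Gadget Y = $1794

West / Gadget Y = $1794


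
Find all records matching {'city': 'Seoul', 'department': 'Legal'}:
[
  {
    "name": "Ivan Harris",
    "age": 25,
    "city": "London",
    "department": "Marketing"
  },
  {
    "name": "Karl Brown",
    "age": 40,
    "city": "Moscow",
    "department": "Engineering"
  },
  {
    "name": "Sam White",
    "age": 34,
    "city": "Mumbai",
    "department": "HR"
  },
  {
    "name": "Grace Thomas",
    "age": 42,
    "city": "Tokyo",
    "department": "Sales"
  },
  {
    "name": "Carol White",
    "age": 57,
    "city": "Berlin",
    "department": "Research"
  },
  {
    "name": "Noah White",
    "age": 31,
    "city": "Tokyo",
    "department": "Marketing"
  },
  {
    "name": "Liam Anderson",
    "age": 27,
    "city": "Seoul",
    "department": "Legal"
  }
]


Search criteria: {'city': 'Seoul', 'department': 'Legal'}

Checking 7 records:
  Ivan Harris: {city: London, department: Marketing}
  Karl Brown: {city: Moscow, department: Engineering}
  Sam White: {city: Mumbai, department: HR}
  Grace Thomas: {city: Tokyo, department: Sales}
  Carol White: {city: Berlin, department: Research}
  Noah White: {city: Tokyo, department: Marketing}
  Liam Anderson: {city: Seoul, department: Legal} <-- MATCH

Matches: ["Liam Anderson"]

["Liam Anderson"]


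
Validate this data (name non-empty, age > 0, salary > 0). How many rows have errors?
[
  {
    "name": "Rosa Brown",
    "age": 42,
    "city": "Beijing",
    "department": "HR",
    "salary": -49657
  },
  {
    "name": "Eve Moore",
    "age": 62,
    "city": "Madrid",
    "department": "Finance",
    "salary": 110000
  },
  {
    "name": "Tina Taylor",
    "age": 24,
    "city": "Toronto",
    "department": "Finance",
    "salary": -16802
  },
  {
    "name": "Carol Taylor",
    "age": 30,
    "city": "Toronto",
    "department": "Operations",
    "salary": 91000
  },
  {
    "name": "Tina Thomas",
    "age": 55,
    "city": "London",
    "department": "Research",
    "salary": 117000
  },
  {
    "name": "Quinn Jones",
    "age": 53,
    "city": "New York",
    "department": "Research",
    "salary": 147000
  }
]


Validating 6 records:
Rules: name non-empty, age > 0, salary > 0

  Row 1 (Rosa Brown): negative salary: -49657
  Row 2 (Eve Moore): OK
  Row 3 (Tina Taylor): negative salary: -16802
  Row 4 (Carol Taylor): OK
  Row 5 (Tina Thomas): OK
  Row 6 (Quinn Jones): OK

Total errors: 2

2 errors


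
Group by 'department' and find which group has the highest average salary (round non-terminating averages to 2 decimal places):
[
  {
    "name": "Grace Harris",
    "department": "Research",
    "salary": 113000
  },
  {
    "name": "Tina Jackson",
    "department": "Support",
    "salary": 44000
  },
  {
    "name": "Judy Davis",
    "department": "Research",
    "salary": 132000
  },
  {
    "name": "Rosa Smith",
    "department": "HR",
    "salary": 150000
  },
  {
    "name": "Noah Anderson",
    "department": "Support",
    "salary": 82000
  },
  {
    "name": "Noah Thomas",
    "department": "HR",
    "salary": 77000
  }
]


Group by: department

Groups:
  HR: 2 people, avg salary = 227000/2 = $113500
  Research: 2 people, avg salary = 245000/2 = $122500
  Support: 2 people, avg salary = 126000/2 = $63000

Highest average salary: Research ($122500)

Research ($122500)


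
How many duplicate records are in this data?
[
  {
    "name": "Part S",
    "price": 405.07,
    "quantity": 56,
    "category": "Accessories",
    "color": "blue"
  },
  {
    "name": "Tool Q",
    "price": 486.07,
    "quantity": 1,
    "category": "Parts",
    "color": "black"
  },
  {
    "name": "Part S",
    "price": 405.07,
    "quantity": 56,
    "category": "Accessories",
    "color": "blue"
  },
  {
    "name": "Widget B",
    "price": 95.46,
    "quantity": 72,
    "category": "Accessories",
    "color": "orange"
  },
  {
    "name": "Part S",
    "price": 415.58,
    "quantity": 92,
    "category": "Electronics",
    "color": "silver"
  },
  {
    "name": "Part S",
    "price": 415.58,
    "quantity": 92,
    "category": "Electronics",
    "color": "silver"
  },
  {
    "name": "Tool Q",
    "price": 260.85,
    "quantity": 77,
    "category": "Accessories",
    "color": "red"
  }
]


Checking 7 records for duplicates:

  Row 1: Part S ($405.07, qty 56)
  Row 2: Tool Q ($486.07, qty 1)
  Row 3: Part S ($405.07, qty 56) <-- DUPLICATE
  Row 4: Widget B ($95.46, qty 72)
  Row 5: Part S ($415.58, qty 92)
  Row 6: Part S ($415.58, qty 92) <-- DUPLICATE
  Row 7: Tool Q ($260.85, qty 77)

Duplicates found: 2
Unique records: 5

2 duplicates, 5 unique


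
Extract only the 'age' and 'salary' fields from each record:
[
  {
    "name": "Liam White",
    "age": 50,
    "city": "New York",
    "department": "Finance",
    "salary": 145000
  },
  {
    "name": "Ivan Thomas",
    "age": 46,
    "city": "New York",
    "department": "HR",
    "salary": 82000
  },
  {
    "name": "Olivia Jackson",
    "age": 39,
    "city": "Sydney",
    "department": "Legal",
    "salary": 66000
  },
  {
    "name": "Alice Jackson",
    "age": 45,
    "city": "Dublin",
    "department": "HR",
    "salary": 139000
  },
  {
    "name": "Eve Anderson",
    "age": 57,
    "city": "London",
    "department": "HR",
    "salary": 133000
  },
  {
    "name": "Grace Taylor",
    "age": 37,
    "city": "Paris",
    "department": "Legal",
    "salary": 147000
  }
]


Original: 6 records with fields: name, age, city, department, salary
Keep: ['age', 'salary']
Drop: ['name', 'city', 'department']
Result: 6 records, 2 fields each

[
  {
    "age": 50,
    "salary": 145000
  },
  {
    "age": 46,
    "salary": 82000
  },
  {
    "age": 39,
    "salary": 66000
  },
  {
    "age": 45,
    "salary": 139000
  },
  {
    "age": 57,
    "salary": 133000
  },
  {
    "age": 37,
    "salary": 147000
  }
]


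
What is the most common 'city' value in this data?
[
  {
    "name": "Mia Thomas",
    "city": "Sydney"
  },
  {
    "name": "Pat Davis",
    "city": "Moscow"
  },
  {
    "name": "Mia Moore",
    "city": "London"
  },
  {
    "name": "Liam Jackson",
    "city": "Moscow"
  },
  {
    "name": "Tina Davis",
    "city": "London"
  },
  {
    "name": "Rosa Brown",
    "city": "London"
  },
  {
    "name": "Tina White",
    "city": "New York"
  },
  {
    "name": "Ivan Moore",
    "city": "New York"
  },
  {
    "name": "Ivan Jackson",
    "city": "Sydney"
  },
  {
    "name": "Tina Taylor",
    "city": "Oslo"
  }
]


Counting 'city' values across 10 records:

  London: 3 ###
  Sydney: 2 ##
  Moscow: 2 ##
  New York: 2 ##
  Oslo: 1 #

Most common: London (3 times)

London (3 times)


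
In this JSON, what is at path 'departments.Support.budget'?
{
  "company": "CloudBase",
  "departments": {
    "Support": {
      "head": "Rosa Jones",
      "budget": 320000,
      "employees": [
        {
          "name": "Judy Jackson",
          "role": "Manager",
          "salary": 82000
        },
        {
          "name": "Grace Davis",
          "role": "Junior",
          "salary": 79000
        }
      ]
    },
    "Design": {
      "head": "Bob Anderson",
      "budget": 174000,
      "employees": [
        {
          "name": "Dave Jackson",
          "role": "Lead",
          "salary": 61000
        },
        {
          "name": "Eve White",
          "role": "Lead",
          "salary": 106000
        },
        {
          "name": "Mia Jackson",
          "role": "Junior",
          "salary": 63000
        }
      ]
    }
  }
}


Path: departments.Support.budget

Navigate:
  -> departments
  -> Support
  -> budget = 320000

320000


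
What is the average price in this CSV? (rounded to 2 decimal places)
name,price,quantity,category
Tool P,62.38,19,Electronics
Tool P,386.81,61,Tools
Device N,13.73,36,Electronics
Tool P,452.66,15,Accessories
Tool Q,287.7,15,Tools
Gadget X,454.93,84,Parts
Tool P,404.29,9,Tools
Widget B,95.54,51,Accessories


Computing average price:
Values: [62.38, 386.81, 13.73, 452.66, 287.7, 454.93, 404.29, 95.54]
Sum = 2158.04
Count = 8
Average = 2158.04/8 = 269.755 exactly -> 269.76 (rounded half-up to 2 decimal places)

269.76


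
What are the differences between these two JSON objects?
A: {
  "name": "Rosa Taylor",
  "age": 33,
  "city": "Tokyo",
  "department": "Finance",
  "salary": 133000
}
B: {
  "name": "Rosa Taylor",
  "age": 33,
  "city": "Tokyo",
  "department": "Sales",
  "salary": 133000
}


Comparing each field (in key order):
  name: same
  age: same
  city: same
  department: DIFFERENT
  salary: same
Differences:
  department: Finance -> Sales

1 field(s) changed

1 change: department


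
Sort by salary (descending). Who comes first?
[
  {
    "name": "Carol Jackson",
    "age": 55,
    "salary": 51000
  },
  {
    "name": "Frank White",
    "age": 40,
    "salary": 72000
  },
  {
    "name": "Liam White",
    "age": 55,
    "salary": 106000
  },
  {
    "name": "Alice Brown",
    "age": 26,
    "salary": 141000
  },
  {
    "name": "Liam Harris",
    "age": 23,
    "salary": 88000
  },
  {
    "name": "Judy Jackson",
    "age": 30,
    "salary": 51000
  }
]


Sort by: salary (descending)

Sorted order:
  1. Alice Brown (salary = 141000)
  2. Liam White (salary = 106000)
  3. Liam Harris (salary = 88000)
  4. Frank White (salary = 72000)
  5. Carol Jackson (salary = 51000)
  6. Judy Jackson (salary = 51000)

First: Alice Brown

Alice Brown


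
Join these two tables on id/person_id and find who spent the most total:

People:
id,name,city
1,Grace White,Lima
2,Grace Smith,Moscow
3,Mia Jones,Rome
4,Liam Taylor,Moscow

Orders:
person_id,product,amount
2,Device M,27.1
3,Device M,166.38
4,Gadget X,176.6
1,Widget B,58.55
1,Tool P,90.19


Join on: people.id = orders.person_id

Joined rows:
  Grace Smith (Moscow) bought Device M for $27.1
  Mia Jones (Rome) bought Device M for $166.38
  Liam Taylor (Moscow) bought Gadget X for $176.6
  Grace White (Lima) bought Widget B for $58.55
  Grace White (Lima) bought Tool P for $90.19

Total per person:
  Liam Taylor: $176.60
  Mia Jones: $166.38
  Grace White: $148.74
  Grace Smith: $27.10

Top spender: Liam Taylor ($176.60)

Liam Taylor ($176.60)


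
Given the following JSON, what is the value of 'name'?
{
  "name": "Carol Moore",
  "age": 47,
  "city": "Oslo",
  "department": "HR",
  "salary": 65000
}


Looking up field 'name'
Value: Carol Moore

Carol Moore


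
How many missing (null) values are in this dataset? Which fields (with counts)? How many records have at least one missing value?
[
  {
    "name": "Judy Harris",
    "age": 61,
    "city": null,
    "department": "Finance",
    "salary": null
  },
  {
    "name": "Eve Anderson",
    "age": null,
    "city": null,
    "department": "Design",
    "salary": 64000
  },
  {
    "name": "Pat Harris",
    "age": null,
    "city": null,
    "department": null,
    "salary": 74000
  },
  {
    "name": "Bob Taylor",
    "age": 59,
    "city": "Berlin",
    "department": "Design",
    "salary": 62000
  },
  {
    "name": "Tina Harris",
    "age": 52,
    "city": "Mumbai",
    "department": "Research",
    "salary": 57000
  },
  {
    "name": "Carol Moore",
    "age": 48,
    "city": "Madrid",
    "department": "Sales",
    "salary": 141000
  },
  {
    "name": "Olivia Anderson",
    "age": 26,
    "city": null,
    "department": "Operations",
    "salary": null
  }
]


Checking for missing (null) values in 7 records:

  Judy Harris: city, salary
  Eve Anderson: age, city
  Pat Harris: age, city, department
  Bob Taylor: complete
  Tina Harris: complete
  Carol Moore: complete
  Olivia Anderson: city, salary

Per field:
  name: 0 missing
  age: 2 missing
  city: 4 missing
  department: 1 missing
  salary: 2 missing

Total missing values: 9
Records with any missing: 4

9 missing values (age: 2, city: 4, department: 1, salary: 2); 4 incomplete records
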